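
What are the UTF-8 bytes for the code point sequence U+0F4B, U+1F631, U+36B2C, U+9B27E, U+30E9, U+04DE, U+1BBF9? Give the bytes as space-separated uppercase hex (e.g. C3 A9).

E0 BD 8B F0 9F 98 B1 F0 B6 AC AC F2 9B 89 BE E3 83 A9 D3 9E F0 9B AF B9

U+0F4B: 3-byte form → E0 BD 8B.
U+1F631: 4-byte form → F0 9F 98 B1.
U+36B2C: 4-byte form → F0 B6 AC AC.
U+9B27E: 4-byte form → F2 9B 89 BE.
U+30E9: 3-byte form → E3 83 A9.
U+04DE: 2-byte form → D3 9E.
U+1BBF9: 4-byte form → F0 9B AF B9.
Concatenated (24 bytes): E0 BD 8B F0 9F 98 B1 F0 B6 AC AC F2 9B 89 BE E3 83 A9 D3 9E F0 9B AF B9.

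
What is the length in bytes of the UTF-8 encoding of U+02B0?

U+02B0 = 0x2B0. UTF-8 uses 1 byte below 0x80, 2 below 0x800, 3 below 0x10000, 4 up to 0x10FFFF. 0x2B0 is in U+0080–U+07FF → 2 bytes.

2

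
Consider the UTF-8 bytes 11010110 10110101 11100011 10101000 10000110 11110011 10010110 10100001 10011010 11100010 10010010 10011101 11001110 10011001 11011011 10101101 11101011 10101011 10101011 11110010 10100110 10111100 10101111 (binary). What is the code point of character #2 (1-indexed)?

Offset 0: leading byte 0xD6 = 11010110 → 2-byte char #1 = D6 B5.
Offset 2: leading byte 0xE3 = 11100011 → 3-byte char #2 = E3 A8 86.
Leading byte 0xE3 = 11100011 matches 1110xxxx → 3-byte sequence.
Byte 1: 0xE3 = 11100011, payload 0011 (4 bits).
Byte 2: 0xA8 = 10101000 (10xxxxxx ✓), payload 101000.
Byte 3: 0x86 = 10000110 (10xxxxxx ✓), payload 000110.
Concatenate: 0011101000000110 = 0x3A06 (16 bits → U+3A06).

U+3A06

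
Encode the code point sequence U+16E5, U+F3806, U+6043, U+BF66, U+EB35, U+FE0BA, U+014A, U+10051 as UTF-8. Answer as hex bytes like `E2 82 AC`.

E1 9B A5 F3 B3 A0 86 E6 81 83 EB BD A6 EE AC B5 F3 BE 82 BA C5 8A F0 90 81 91

U+16E5: 3-byte form → E1 9B A5.
U+F3806: 4-byte form → F3 B3 A0 86.
U+6043: 3-byte form → E6 81 83.
U+BF66: 3-byte form → EB BD A6.
U+EB35: 3-byte form → EE AC B5.
U+FE0BA: 4-byte form → F3 BE 82 BA.
U+014A: 2-byte form → C5 8A.
U+10051: 4-byte form → F0 90 81 91.
Concatenated (26 bytes): E1 9B A5 F3 B3 A0 86 E6 81 83 EB BD A6 EE AC B5 F3 BE 82 BA C5 8A F0 90 81 91.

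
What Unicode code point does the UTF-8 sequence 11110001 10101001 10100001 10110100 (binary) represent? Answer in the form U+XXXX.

Leading byte 0xF1 = 11110001 matches 11110xxx → 4-byte sequence.
Byte 1: 0xF1 = 11110001, payload 001 (3 bits).
Byte 2: 0xA9 = 10101001 (10xxxxxx ✓), payload 101001.
Byte 3: 0xA1 = 10100001 (10xxxxxx ✓), payload 100001.
Byte 4: 0xB4 = 10110100 (10xxxxxx ✓), payload 110100.
Concatenate: 001101001100001110100 = 0x69874 (21 bits → U+69874).

U+69874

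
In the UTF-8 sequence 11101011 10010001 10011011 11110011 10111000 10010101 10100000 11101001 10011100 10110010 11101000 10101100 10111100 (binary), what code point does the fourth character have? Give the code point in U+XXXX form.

U+8B3C

Offset 0: leading byte 0xEB = 11101011 → 3-byte char #1 = EB 91 9B.
Offset 3: leading byte 0xF3 = 11110011 → 4-byte char #2 = F3 B8 95 A0.
Offset 7: leading byte 0xE9 = 11101001 → 3-byte char #3 = E9 9C B2.
Offset 10: leading byte 0xE8 = 11101000 → 3-byte char #4 = E8 AC BC.
Leading byte 0xE8 = 11101000 matches 1110xxxx → 3-byte sequence.
Byte 1: 0xE8 = 11101000, payload 1000 (4 bits).
Byte 2: 0xAC = 10101100 (10xxxxxx ✓), payload 101100.
Byte 3: 0xBC = 10111100 (10xxxxxx ✓), payload 111100.
Concatenate: 1000101100111100 = 0x8B3C (16 bits → U+8B3C).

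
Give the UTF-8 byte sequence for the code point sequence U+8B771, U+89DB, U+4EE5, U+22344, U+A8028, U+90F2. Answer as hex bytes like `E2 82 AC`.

U+8B771: 4-byte form → F2 8B 9D B1.
U+89DB: 3-byte form → E8 A7 9B.
U+4EE5: 3-byte form → E4 BB A5.
U+22344: 4-byte form → F0 A2 8D 84.
U+A8028: 4-byte form → F2 A8 80 A8.
U+90F2: 3-byte form → E9 83 B2.
Concatenated (21 bytes): F2 8B 9D B1 E8 A7 9B E4 BB A5 F0 A2 8D 84 F2 A8 80 A8 E9 83 B2.

F2 8B 9D B1 E8 A7 9B E4 BB A5 F0 A2 8D 84 F2 A8 80 A8 E9 83 B2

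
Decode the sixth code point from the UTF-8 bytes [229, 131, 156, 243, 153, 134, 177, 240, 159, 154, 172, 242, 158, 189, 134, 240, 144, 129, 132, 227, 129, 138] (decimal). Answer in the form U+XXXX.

U+304A

Offset 0: leading byte 0xE5 = 11100101 → 3-byte char #1 = E5 83 9C.
Offset 3: leading byte 0xF3 = 11110011 → 4-byte char #2 = F3 99 86 B1.
Offset 7: leading byte 0xF0 = 11110000 → 4-byte char #3 = F0 9F 9A AC.
Offset 11: leading byte 0xF2 = 11110010 → 4-byte char #4 = F2 9E BD 86.
Offset 15: leading byte 0xF0 = 11110000 → 4-byte char #5 = F0 90 81 84.
Offset 19: leading byte 0xE3 = 11100011 → 3-byte char #6 = E3 81 8A.
Leading byte 0xE3 = 11100011 matches 1110xxxx → 3-byte sequence.
Byte 1: 0xE3 = 11100011, payload 0011 (4 bits).
Byte 2: 0x81 = 10000001 (10xxxxxx ✓), payload 000001.
Byte 3: 0x8A = 10001010 (10xxxxxx ✓), payload 001010.
Concatenate: 0011000001001010 = 0x304A (16 bits → U+304A).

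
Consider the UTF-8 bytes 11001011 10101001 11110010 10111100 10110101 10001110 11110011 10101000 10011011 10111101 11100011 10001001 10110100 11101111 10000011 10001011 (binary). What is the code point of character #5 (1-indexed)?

Offset 0: leading byte 0xCB = 11001011 → 2-byte char #1 = CB A9.
Offset 2: leading byte 0xF2 = 11110010 → 4-byte char #2 = F2 BC B5 8E.
Offset 6: leading byte 0xF3 = 11110011 → 4-byte char #3 = F3 A8 9B BD.
Offset 10: leading byte 0xE3 = 11100011 → 3-byte char #4 = E3 89 B4.
Offset 13: leading byte 0xEF = 11101111 → 3-byte char #5 = EF 83 8B.
Leading byte 0xEF = 11101111 matches 1110xxxx → 3-byte sequence.
Byte 1: 0xEF = 11101111, payload 1111 (4 bits).
Byte 2: 0x83 = 10000011 (10xxxxxx ✓), payload 000011.
Byte 3: 0x8B = 10001011 (10xxxxxx ✓), payload 001011.
Concatenate: 1111000011001011 = 0xF0CB (16 bits → U+F0CB).

U+F0CB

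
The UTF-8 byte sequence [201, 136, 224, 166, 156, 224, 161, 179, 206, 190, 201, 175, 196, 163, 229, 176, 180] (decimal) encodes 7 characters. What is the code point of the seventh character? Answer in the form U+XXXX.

U+5C34

Offset 0: leading byte 0xC9 = 11001001 → 2-byte char #1 = C9 88.
Offset 2: leading byte 0xE0 = 11100000 → 3-byte char #2 = E0 A6 9C.
Offset 5: leading byte 0xE0 = 11100000 → 3-byte char #3 = E0 A1 B3.
Offset 8: leading byte 0xCE = 11001110 → 2-byte char #4 = CE BE.
Offset 10: leading byte 0xC9 = 11001001 → 2-byte char #5 = C9 AF.
Offset 12: leading byte 0xC4 = 11000100 → 2-byte char #6 = C4 A3.
Offset 14: leading byte 0xE5 = 11100101 → 3-byte char #7 = E5 B0 B4.
Leading byte 0xE5 = 11100101 matches 1110xxxx → 3-byte sequence.
Byte 1: 0xE5 = 11100101, payload 0101 (4 bits).
Byte 2: 0xB0 = 10110000 (10xxxxxx ✓), payload 110000.
Byte 3: 0xB4 = 10110100 (10xxxxxx ✓), payload 110100.
Concatenate: 0101110000110100 = 0x5C34 (16 bits → U+5C34).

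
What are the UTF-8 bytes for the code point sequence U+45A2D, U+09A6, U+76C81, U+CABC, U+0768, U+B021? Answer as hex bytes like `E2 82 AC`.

F1 85 A8 AD E0 A6 A6 F1 B6 B2 81 EC AA BC DD A8 EB 80 A1

U+45A2D: 4-byte form → F1 85 A8 AD.
U+09A6: 3-byte form → E0 A6 A6.
U+76C81: 4-byte form → F1 B6 B2 81.
U+CABC: 3-byte form → EC AA BC.
U+0768: 2-byte form → DD A8.
U+B021: 3-byte form → EB 80 A1.
Concatenated (19 bytes): F1 85 A8 AD E0 A6 A6 F1 B6 B2 81 EC AA BC DD A8 EB 80 A1.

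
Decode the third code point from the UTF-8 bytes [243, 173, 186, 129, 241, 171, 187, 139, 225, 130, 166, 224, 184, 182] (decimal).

U+10A6

Offset 0: leading byte 0xF3 = 11110011 → 4-byte char #1 = F3 AD BA 81.
Offset 4: leading byte 0xF1 = 11110001 → 4-byte char #2 = F1 AB BB 8B.
Offset 8: leading byte 0xE1 = 11100001 → 3-byte char #3 = E1 82 A6.
Leading byte 0xE1 = 11100001 matches 1110xxxx → 3-byte sequence.
Byte 1: 0xE1 = 11100001, payload 0001 (4 bits).
Byte 2: 0x82 = 10000010 (10xxxxxx ✓), payload 000010.
Byte 3: 0xA6 = 10100110 (10xxxxxx ✓), payload 100110.
Concatenate: 0001000010100110 = 0x10A6 (16 bits → U+10A6).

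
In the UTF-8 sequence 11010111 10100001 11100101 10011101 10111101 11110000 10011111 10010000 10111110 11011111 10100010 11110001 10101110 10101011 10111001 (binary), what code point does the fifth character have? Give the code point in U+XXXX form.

U+6EAF9

Offset 0: leading byte 0xD7 = 11010111 → 2-byte char #1 = D7 A1.
Offset 2: leading byte 0xE5 = 11100101 → 3-byte char #2 = E5 9D BD.
Offset 5: leading byte 0xF0 = 11110000 → 4-byte char #3 = F0 9F 90 BE.
Offset 9: leading byte 0xDF = 11011111 → 2-byte char #4 = DF A2.
Offset 11: leading byte 0xF1 = 11110001 → 4-byte char #5 = F1 AE AB B9.
Leading byte 0xF1 = 11110001 matches 11110xxx → 4-byte sequence.
Byte 1: 0xF1 = 11110001, payload 001 (3 bits).
Byte 2: 0xAE = 10101110 (10xxxxxx ✓), payload 101110.
Byte 3: 0xAB = 10101011 (10xxxxxx ✓), payload 101011.
Byte 4: 0xB9 = 10111001 (10xxxxxx ✓), payload 111001.
Concatenate: 001101110101011111001 = 0x6EAF9 (21 bits → U+6EAF9).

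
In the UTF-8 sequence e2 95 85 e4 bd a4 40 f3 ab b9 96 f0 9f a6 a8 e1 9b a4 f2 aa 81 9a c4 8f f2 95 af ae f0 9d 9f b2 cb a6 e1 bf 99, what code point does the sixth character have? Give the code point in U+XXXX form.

Offset 0: leading byte 0xE2 = 11100010 → 3-byte char #1 = E2 95 85.
Offset 3: leading byte 0xE4 = 11100100 → 3-byte char #2 = E4 BD A4.
Offset 6: leading byte 0x40 = 01000000 → 1-byte char #3 = 40.
Offset 7: leading byte 0xF3 = 11110011 → 4-byte char #4 = F3 AB B9 96.
Offset 11: leading byte 0xF0 = 11110000 → 4-byte char #5 = F0 9F A6 A8.
Offset 15: leading byte 0xE1 = 11100001 → 3-byte char #6 = E1 9B A4.
Leading byte 0xE1 = 11100001 matches 1110xxxx → 3-byte sequence.
Byte 1: 0xE1 = 11100001, payload 0001 (4 bits).
Byte 2: 0x9B = 10011011 (10xxxxxx ✓), payload 011011.
Byte 3: 0xA4 = 10100100 (10xxxxxx ✓), payload 100100.
Concatenate: 0001011011100100 = 0x16E4 (16 bits → U+16E4).

U+16E4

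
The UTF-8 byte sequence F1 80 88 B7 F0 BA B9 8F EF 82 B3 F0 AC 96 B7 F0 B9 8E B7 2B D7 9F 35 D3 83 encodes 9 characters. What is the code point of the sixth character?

Offset 0: leading byte 0xF1 = 11110001 → 4-byte char #1 = F1 80 88 B7.
Offset 4: leading byte 0xF0 = 11110000 → 4-byte char #2 = F0 BA B9 8F.
Offset 8: leading byte 0xEF = 11101111 → 3-byte char #3 = EF 82 B3.
Offset 11: leading byte 0xF0 = 11110000 → 4-byte char #4 = F0 AC 96 B7.
Offset 15: leading byte 0xF0 = 11110000 → 4-byte char #5 = F0 B9 8E B7.
Offset 19: leading byte 0x2B = 00101011 → 1-byte char #6 = 2B.
Leading byte 0x2B = 00101011 matches 0xxxxxxx → 1-byte sequence.
Byte 1: 0x2B = 00101011, payload 0101011 (7 bits).
Concatenate: 0101011 = 0x2B (7 bits → U+002B).

U+002B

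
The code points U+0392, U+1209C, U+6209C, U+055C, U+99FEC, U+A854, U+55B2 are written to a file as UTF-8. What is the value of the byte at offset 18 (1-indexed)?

1-indexed offset 18 is 0-indexed offset 17.
U+0392 → 2-byte form CE 92 at offsets 0–1.
U+1209C → 4-byte form F0 92 82 9C at offsets 2–5.
U+6209C → 4-byte form F1 A2 82 9C at offsets 6–9.
U+055C → 2-byte form D5 9C at offsets 10–11.
U+99FEC → 4-byte form F2 99 BF AC at offsets 12–15.
U+A854 → 3-byte form EA A1 94 at offsets 16–18.
Offset 17 falls in char 6's range; it's byte 2 of EA A1 94 = 0xA1.

0xA1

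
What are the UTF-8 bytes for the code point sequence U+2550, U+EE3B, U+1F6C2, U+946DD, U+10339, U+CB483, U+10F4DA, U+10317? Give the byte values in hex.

E2 95 90 EE B8 BB F0 9F 9B 82 F2 94 9B 9D F0 90 8C B9 F3 8B 92 83 F4 8F 93 9A F0 90 8C 97

U+2550: 3-byte form → E2 95 90.
U+EE3B: 3-byte form → EE B8 BB.
U+1F6C2: 4-byte form → F0 9F 9B 82.
U+946DD: 4-byte form → F2 94 9B 9D.
U+10339: 4-byte form → F0 90 8C B9.
U+CB483: 4-byte form → F3 8B 92 83.
U+10F4DA: 4-byte form → F4 8F 93 9A.
U+10317: 4-byte form → F0 90 8C 97.
Concatenated (30 bytes): E2 95 90 EE B8 BB F0 9F 9B 82 F2 94 9B 9D F0 90 8C B9 F3 8B 92 83 F4 8F 93 9A F0 90 8C 97.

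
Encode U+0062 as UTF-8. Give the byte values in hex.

62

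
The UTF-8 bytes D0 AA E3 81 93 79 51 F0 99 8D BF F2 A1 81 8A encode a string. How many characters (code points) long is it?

6

Byte at offset 0: 0xD0 = 11010000 → 2-byte char (#1). Advance 2.
Byte at offset 2: 0xE3 = 11100011 → 3-byte char (#2). Advance 3.
Byte at offset 5: 0x79 = 01111001 → 1-byte char (#3). Advance 1.
Byte at offset 6: 0x51 = 01010001 → 1-byte char (#4). Advance 1.
Byte at offset 7: 0xF0 = 11110000 → 4-byte char (#5). Advance 4.
Byte at offset 11: 0xF2 = 11110010 → 4-byte char (#6). Advance 4.
Reached end at offset 15 after 6 code points.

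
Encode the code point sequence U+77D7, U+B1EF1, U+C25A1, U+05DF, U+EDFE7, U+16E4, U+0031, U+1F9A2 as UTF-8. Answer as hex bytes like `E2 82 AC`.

E7 9F 97 F2 B1 BB B1 F3 82 96 A1 D7 9F F3 AD BF A7 E1 9B A4 31 F0 9F A6 A2

U+77D7: 3-byte form → E7 9F 97.
U+B1EF1: 4-byte form → F2 B1 BB B1.
U+C25A1: 4-byte form → F3 82 96 A1.
U+05DF: 2-byte form → D7 9F.
U+EDFE7: 4-byte form → F3 AD BF A7.
U+16E4: 3-byte form → E1 9B A4.
U+0031: 1-byte form → 31.
U+1F9A2: 4-byte form → F0 9F A6 A2.
Concatenated (25 bytes): E7 9F 97 F2 B1 BB B1 F3 82 96 A1 D7 9F F3 AD BF A7 E1 9B A4 31 F0 9F A6 A2.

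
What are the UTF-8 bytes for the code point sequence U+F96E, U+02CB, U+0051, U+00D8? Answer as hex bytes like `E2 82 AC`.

U+F96E: 3-byte form → EF A5 AE.
U+02CB: 2-byte form → CB 8B.
U+0051: 1-byte form → 51.
U+00D8: 2-byte form → C3 98.
Concatenated (8 bytes): EF A5 AE CB 8B 51 C3 98.

EF A5 AE CB 8B 51 C3 98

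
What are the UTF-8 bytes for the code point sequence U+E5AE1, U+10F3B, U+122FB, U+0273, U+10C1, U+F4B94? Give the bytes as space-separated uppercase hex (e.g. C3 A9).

U+E5AE1: 4-byte form → F3 A5 AB A1.
U+10F3B: 4-byte form → F0 90 BC BB.
U+122FB: 4-byte form → F0 92 8B BB.
U+0273: 2-byte form → C9 B3.
U+10C1: 3-byte form → E1 83 81.
U+F4B94: 4-byte form → F3 B4 AE 94.
Concatenated (21 bytes): F3 A5 AB A1 F0 90 BC BB F0 92 8B BB C9 B3 E1 83 81 F3 B4 AE 94.

F3 A5 AB A1 F0 90 BC BB F0 92 8B BB C9 B3 E1 83 81 F3 B4 AE 94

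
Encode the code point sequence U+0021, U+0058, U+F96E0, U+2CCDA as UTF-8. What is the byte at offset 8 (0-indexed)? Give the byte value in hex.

U+0021 → 1-byte form 21 at offsets 0–0.
U+0058 → 1-byte form 58 at offsets 1–1.
U+F96E0 → 4-byte form F3 B9 9B A0 at offsets 2–5.
U+2CCDA → 4-byte form F0 AC B3 9A at offsets 6–9.
Offset 8 falls in char 4's range; it's byte 3 of F0 AC B3 9A = 0xB3.

0xB3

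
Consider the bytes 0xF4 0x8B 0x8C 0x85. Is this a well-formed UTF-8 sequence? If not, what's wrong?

valid

Leading byte 0xF4 = 11110100 → 4-byte form.
Continuation bytes 0x8B=10001011, 0x8C=10001100, 0x85=10000101 all match 10xxxxxx.
Decoded value 0x10B305 is ≥ 0x10000 (shortest form) and not a surrogate.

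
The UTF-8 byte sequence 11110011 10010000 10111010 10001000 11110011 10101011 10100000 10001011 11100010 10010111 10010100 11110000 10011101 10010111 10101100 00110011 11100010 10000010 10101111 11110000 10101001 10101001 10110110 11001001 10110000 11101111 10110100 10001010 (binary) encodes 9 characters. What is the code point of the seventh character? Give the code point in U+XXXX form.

Offset 0: leading byte 0xF3 = 11110011 → 4-byte char #1 = F3 90 BA 88.
Offset 4: leading byte 0xF3 = 11110011 → 4-byte char #2 = F3 AB A0 8B.
Offset 8: leading byte 0xE2 = 11100010 → 3-byte char #3 = E2 97 94.
Offset 11: leading byte 0xF0 = 11110000 → 4-byte char #4 = F0 9D 97 AC.
Offset 15: leading byte 0x33 = 00110011 → 1-byte char #5 = 33.
Offset 16: leading byte 0xE2 = 11100010 → 3-byte char #6 = E2 82 AF.
Offset 19: leading byte 0xF0 = 11110000 → 4-byte char #7 = F0 A9 A9 B6.
Leading byte 0xF0 = 11110000 matches 11110xxx → 4-byte sequence.
Byte 1: 0xF0 = 11110000, payload 000 (3 bits).
Byte 2: 0xA9 = 10101001 (10xxxxxx ✓), payload 101001.
Byte 3: 0xA9 = 10101001 (10xxxxxx ✓), payload 101001.
Byte 4: 0xB6 = 10110110 (10xxxxxx ✓), payload 110110.
Concatenate: 000101001101001110110 = 0x29A76 (21 bits → U+29A76).

U+29A76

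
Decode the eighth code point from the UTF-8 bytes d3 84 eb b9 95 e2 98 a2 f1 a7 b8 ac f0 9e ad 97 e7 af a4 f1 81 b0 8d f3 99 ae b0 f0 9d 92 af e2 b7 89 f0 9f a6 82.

U+D9BB0

Offset 0: leading byte 0xD3 = 11010011 → 2-byte char #1 = D3 84.
Offset 2: leading byte 0xEB = 11101011 → 3-byte char #2 = EB B9 95.
Offset 5: leading byte 0xE2 = 11100010 → 3-byte char #3 = E2 98 A2.
Offset 8: leading byte 0xF1 = 11110001 → 4-byte char #4 = F1 A7 B8 AC.
Offset 12: leading byte 0xF0 = 11110000 → 4-byte char #5 = F0 9E AD 97.
Offset 16: leading byte 0xE7 = 11100111 → 3-byte char #6 = E7 AF A4.
Offset 19: leading byte 0xF1 = 11110001 → 4-byte char #7 = F1 81 B0 8D.
Offset 23: leading byte 0xF3 = 11110011 → 4-byte char #8 = F3 99 AE B0.
Leading byte 0xF3 = 11110011 matches 11110xxx → 4-byte sequence.
Byte 1: 0xF3 = 11110011, payload 011 (3 bits).
Byte 2: 0x99 = 10011001 (10xxxxxx ✓), payload 011001.
Byte 3: 0xAE = 10101110 (10xxxxxx ✓), payload 101110.
Byte 4: 0xB0 = 10110000 (10xxxxxx ✓), payload 110000.
Concatenate: 011011001101110110000 = 0xD9BB0 (21 bits → U+D9BB0).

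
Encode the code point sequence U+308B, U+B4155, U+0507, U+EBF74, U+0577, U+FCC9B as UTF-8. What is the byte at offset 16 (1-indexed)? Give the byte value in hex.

0xF3

1-indexed offset 16 is 0-indexed offset 15.
U+308B → 3-byte form E3 82 8B at offsets 0–2.
U+B4155 → 4-byte form F2 B4 85 95 at offsets 3–6.
U+0507 → 2-byte form D4 87 at offsets 7–8.
U+EBF74 → 4-byte form F3 AB BD B4 at offsets 9–12.
U+0577 → 2-byte form D5 B7 at offsets 13–14.
U+FCC9B → 4-byte form F3 BC B2 9B at offsets 15–18.
Offset 15 falls in char 6's range; it's byte 1 of F3 BC B2 9B = 0xF3.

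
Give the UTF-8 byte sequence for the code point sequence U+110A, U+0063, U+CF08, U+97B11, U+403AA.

U+110A: 3-byte form → E1 84 8A.
U+0063: 1-byte form → 63.
U+CF08: 3-byte form → EC BC 88.
U+97B11: 4-byte form → F2 97 AC 91.
U+403AA: 4-byte form → F1 80 8E AA.
Concatenated (15 bytes): E1 84 8A 63 EC BC 88 F2 97 AC 91 F1 80 8E AA.

E1 84 8A 63 EC BC 88 F2 97 AC 91 F1 80 8E AA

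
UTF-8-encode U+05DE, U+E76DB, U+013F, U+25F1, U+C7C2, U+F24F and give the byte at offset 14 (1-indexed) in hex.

0x82

1-indexed offset 14 is 0-indexed offset 13.
U+05DE → 2-byte form D7 9E at offsets 0–1.
U+E76DB → 4-byte form F3 A7 9B 9B at offsets 2–5.
U+013F → 2-byte form C4 BF at offsets 6–7.
U+25F1 → 3-byte form E2 97 B1 at offsets 8–10.
U+C7C2 → 3-byte form EC 9F 82 at offsets 11–13.
Offset 13 falls in char 5's range; it's byte 3 of EC 9F 82 = 0x82.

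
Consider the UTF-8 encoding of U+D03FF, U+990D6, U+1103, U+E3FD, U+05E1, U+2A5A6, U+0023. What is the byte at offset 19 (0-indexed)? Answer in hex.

0xA6

U+D03FF → 4-byte form F3 90 8F BF at offsets 0–3.
U+990D6 → 4-byte form F2 99 83 96 at offsets 4–7.
U+1103 → 3-byte form E1 84 83 at offsets 8–10.
U+E3FD → 3-byte form EE 8F BD at offsets 11–13.
U+05E1 → 2-byte form D7 A1 at offsets 14–15.
U+2A5A6 → 4-byte form F0 AA 96 A6 at offsets 16–19.
Offset 19 falls in char 6's range; it's byte 4 of F0 AA 96 A6 = 0xA6.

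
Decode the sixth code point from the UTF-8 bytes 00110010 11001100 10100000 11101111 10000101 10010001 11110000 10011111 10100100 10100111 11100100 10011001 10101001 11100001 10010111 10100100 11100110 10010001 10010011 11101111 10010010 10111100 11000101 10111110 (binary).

U+15E4

Offset 0: leading byte 0x32 = 00110010 → 1-byte char #1 = 32.
Offset 1: leading byte 0xCC = 11001100 → 2-byte char #2 = CC A0.
Offset 3: leading byte 0xEF = 11101111 → 3-byte char #3 = EF 85 91.
Offset 6: leading byte 0xF0 = 11110000 → 4-byte char #4 = F0 9F A4 A7.
Offset 10: leading byte 0xE4 = 11100100 → 3-byte char #5 = E4 99 A9.
Offset 13: leading byte 0xE1 = 11100001 → 3-byte char #6 = E1 97 A4.
Leading byte 0xE1 = 11100001 matches 1110xxxx → 3-byte sequence.
Byte 1: 0xE1 = 11100001, payload 0001 (4 bits).
Byte 2: 0x97 = 10010111 (10xxxxxx ✓), payload 010111.
Byte 3: 0xA4 = 10100100 (10xxxxxx ✓), payload 100100.
Concatenate: 0001010111100100 = 0x15E4 (16 bits → U+15E4).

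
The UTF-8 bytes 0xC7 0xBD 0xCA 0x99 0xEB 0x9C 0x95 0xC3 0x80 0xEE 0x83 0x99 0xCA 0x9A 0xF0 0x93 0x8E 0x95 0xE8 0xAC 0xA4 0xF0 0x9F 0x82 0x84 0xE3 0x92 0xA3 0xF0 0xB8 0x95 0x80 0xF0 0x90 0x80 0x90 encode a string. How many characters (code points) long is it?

Byte at offset 0: 0xC7 = 11000111 → 2-byte char (#1). Advance 2.
Byte at offset 2: 0xCA = 11001010 → 2-byte char (#2). Advance 2.
Byte at offset 4: 0xEB = 11101011 → 3-byte char (#3). Advance 3.
Byte at offset 7: 0xC3 = 11000011 → 2-byte char (#4). Advance 2.
Byte at offset 9: 0xEE = 11101110 → 3-byte char (#5). Advance 3.
Byte at offset 12: 0xCA = 11001010 → 2-byte char (#6). Advance 2.
Byte at offset 14: 0xF0 = 11110000 → 4-byte char (#7). Advance 4.
Byte at offset 18: 0xE8 = 11101000 → 3-byte char (#8). Advance 3.
Byte at offset 21: 0xF0 = 11110000 → 4-byte char (#9). Advance 4.
Byte at offset 25: 0xE3 = 11100011 → 3-byte char (#10). Advance 3.
Byte at offset 28: 0xF0 = 11110000 → 4-byte char (#11). Advance 4.
Byte at offset 32: 0xF0 = 11110000 → 4-byte char (#12). Advance 4.
Reached end at offset 36 after 12 code points.

12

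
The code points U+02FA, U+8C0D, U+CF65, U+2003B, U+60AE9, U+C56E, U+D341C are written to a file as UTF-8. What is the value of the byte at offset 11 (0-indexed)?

U+02FA → 2-byte form CB BA at offsets 0–1.
U+8C0D → 3-byte form E8 B0 8D at offsets 2–4.
U+CF65 → 3-byte form EC BD A5 at offsets 5–7.
U+2003B → 4-byte form F0 A0 80 BB at offsets 8–11.
Offset 11 falls in char 4's range; it's byte 4 of F0 A0 80 BB = 0xBB.

0xBB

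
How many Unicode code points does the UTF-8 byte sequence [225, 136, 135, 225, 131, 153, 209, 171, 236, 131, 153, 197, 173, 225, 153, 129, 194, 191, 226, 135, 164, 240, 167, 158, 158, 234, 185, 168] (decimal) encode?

10

Byte at offset 0: 0xE1 = 11100001 → 3-byte char (#1). Advance 3.
Byte at offset 3: 0xE1 = 11100001 → 3-byte char (#2). Advance 3.
Byte at offset 6: 0xD1 = 11010001 → 2-byte char (#3). Advance 2.
Byte at offset 8: 0xEC = 11101100 → 3-byte char (#4). Advance 3.
Byte at offset 11: 0xC5 = 11000101 → 2-byte char (#5). Advance 2.
Byte at offset 13: 0xE1 = 11100001 → 3-byte char (#6). Advance 3.
Byte at offset 16: 0xC2 = 11000010 → 2-byte char (#7). Advance 2.
Byte at offset 18: 0xE2 = 11100010 → 3-byte char (#8). Advance 3.
Byte at offset 21: 0xF0 = 11110000 → 4-byte char (#9). Advance 4.
Byte at offset 25: 0xEA = 11101010 → 3-byte char (#10). Advance 3.
Reached end at offset 28 after 10 code points.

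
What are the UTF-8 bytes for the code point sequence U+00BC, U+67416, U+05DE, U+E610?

U+00BC: 2-byte form → C2 BC.
U+67416: 4-byte form → F1 A7 90 96.
U+05DE: 2-byte form → D7 9E.
U+E610: 3-byte form → EE 98 90.
Concatenated (11 bytes): C2 BC F1 A7 90 96 D7 9E EE 98 90.

C2 BC F1 A7 90 96 D7 9E EE 98 90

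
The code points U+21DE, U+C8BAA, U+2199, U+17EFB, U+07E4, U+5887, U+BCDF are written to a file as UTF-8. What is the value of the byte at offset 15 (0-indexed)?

U+21DE → 3-byte form E2 87 9E at offsets 0–2.
U+C8BAA → 4-byte form F3 88 AE AA at offsets 3–6.
U+2199 → 3-byte form E2 86 99 at offsets 7–9.
U+17EFB → 4-byte form F0 97 BB BB at offsets 10–13.
U+07E4 → 2-byte form DF A4 at offsets 14–15.
Offset 15 falls in char 5's range; it's byte 2 of DF A4 = 0xA4.

0xA4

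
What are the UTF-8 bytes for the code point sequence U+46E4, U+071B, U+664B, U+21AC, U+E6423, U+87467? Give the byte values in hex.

E4 9B A4 DC 9B E6 99 8B E2 86 AC F3 A6 90 A3 F2 87 91 A7

U+46E4: 3-byte form → E4 9B A4.
U+071B: 2-byte form → DC 9B.
U+664B: 3-byte form → E6 99 8B.
U+21AC: 3-byte form → E2 86 AC.
U+E6423: 4-byte form → F3 A6 90 A3.
U+87467: 4-byte form → F2 87 91 A7.
Concatenated (19 bytes): E4 9B A4 DC 9B E6 99 8B E2 86 AC F3 A6 90 A3 F2 87 91 A7.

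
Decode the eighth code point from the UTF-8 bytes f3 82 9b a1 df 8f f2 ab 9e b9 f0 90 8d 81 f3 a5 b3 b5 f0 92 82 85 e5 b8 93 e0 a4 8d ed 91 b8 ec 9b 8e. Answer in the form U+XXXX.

Offset 0: leading byte 0xF3 = 11110011 → 4-byte char #1 = F3 82 9B A1.
Offset 4: leading byte 0xDF = 11011111 → 2-byte char #2 = DF 8F.
Offset 6: leading byte 0xF2 = 11110010 → 4-byte char #3 = F2 AB 9E B9.
Offset 10: leading byte 0xF0 = 11110000 → 4-byte char #4 = F0 90 8D 81.
Offset 14: leading byte 0xF3 = 11110011 → 4-byte char #5 = F3 A5 B3 B5.
Offset 18: leading byte 0xF0 = 11110000 → 4-byte char #6 = F0 92 82 85.
Offset 22: leading byte 0xE5 = 11100101 → 3-byte char #7 = E5 B8 93.
Offset 25: leading byte 0xE0 = 11100000 → 3-byte char #8 = E0 A4 8D.
Leading byte 0xE0 = 11100000 matches 1110xxxx → 3-byte sequence.
Byte 1: 0xE0 = 11100000, payload 0000 (4 bits).
Byte 2: 0xA4 = 10100100 (10xxxxxx ✓), payload 100100.
Byte 3: 0x8D = 10001101 (10xxxxxx ✓), payload 001101.
Concatenate: 0000100100001101 = 0x90D (16 bits → U+090D).

U+090D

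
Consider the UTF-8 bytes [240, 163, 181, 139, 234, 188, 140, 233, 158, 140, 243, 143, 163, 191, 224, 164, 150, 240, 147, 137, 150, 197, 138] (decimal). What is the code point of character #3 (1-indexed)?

U+978C

Offset 0: leading byte 0xF0 = 11110000 → 4-byte char #1 = F0 A3 B5 8B.
Offset 4: leading byte 0xEA = 11101010 → 3-byte char #2 = EA BC 8C.
Offset 7: leading byte 0xE9 = 11101001 → 3-byte char #3 = E9 9E 8C.
Leading byte 0xE9 = 11101001 matches 1110xxxx → 3-byte sequence.
Byte 1: 0xE9 = 11101001, payload 1001 (4 bits).
Byte 2: 0x9E = 10011110 (10xxxxxx ✓), payload 011110.
Byte 3: 0x8C = 10001100 (10xxxxxx ✓), payload 001100.
Concatenate: 1001011110001100 = 0x978C (16 bits → U+978C).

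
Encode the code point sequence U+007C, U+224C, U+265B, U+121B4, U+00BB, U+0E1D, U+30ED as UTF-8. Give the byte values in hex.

U+007C: 1-byte form → 7C.
U+224C: 3-byte form → E2 89 8C.
U+265B: 3-byte form → E2 99 9B.
U+121B4: 4-byte form → F0 92 86 B4.
U+00BB: 2-byte form → C2 BB.
U+0E1D: 3-byte form → E0 B8 9D.
U+30ED: 3-byte form → E3 83 AD.
Concatenated (19 bytes): 7C E2 89 8C E2 99 9B F0 92 86 B4 C2 BB E0 B8 9D E3 83 AD.

7C E2 89 8C E2 99 9B F0 92 86 B4 C2 BB E0 B8 9D E3 83 AD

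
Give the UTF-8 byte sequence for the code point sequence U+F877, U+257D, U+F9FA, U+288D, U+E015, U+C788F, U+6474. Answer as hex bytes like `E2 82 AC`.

EF A1 B7 E2 95 BD EF A7 BA E2 A2 8D EE 80 95 F3 87 A2 8F E6 91 B4

U+F877: 3-byte form → EF A1 B7.
U+257D: 3-byte form → E2 95 BD.
U+F9FA: 3-byte form → EF A7 BA.
U+288D: 3-byte form → E2 A2 8D.
U+E015: 3-byte form → EE 80 95.
U+C788F: 4-byte form → F3 87 A2 8F.
U+6474: 3-byte form → E6 91 B4.
Concatenated (22 bytes): EF A1 B7 E2 95 BD EF A7 BA E2 A2 8D EE 80 95 F3 87 A2 8F E6 91 B4.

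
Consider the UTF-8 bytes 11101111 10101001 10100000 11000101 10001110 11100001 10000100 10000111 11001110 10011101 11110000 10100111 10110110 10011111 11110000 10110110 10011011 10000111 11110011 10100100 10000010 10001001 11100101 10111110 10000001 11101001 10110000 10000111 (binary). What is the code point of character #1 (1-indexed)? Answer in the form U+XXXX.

Offset 0: leading byte 0xEF = 11101111 → 3-byte char #1 = EF A9 A0.
Leading byte 0xEF = 11101111 matches 1110xxxx → 3-byte sequence.
Byte 1: 0xEF = 11101111, payload 1111 (4 bits).
Byte 2: 0xA9 = 10101001 (10xxxxxx ✓), payload 101001.
Byte 3: 0xA0 = 10100000 (10xxxxxx ✓), payload 100000.
Concatenate: 1111101001100000 = 0xFA60 (16 bits → U+FA60).

U+FA60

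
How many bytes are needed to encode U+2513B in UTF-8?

U+2513B = 0x2513B. UTF-8 uses 1 byte below 0x80, 2 below 0x800, 3 below 0x10000, 4 up to 0x10FFFF. 0x2513B is in U+10000–U+10FFFF → 4 bytes.

4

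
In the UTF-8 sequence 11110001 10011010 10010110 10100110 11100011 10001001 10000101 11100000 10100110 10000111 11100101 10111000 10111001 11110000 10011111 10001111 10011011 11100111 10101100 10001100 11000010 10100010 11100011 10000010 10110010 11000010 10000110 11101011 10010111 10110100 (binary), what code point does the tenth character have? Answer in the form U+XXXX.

U+B5F4

Offset 0: leading byte 0xF1 = 11110001 → 4-byte char #1 = F1 9A 96 A6.
Offset 4: leading byte 0xE3 = 11100011 → 3-byte char #2 = E3 89 85.
Offset 7: leading byte 0xE0 = 11100000 → 3-byte char #3 = E0 A6 87.
Offset 10: leading byte 0xE5 = 11100101 → 3-byte char #4 = E5 B8 B9.
Offset 13: leading byte 0xF0 = 11110000 → 4-byte char #5 = F0 9F 8F 9B.
Offset 17: leading byte 0xE7 = 11100111 → 3-byte char #6 = E7 AC 8C.
Offset 20: leading byte 0xC2 = 11000010 → 2-byte char #7 = C2 A2.
Offset 22: leading byte 0xE3 = 11100011 → 3-byte char #8 = E3 82 B2.
Offset 25: leading byte 0xC2 = 11000010 → 2-byte char #9 = C2 86.
Offset 27: leading byte 0xEB = 11101011 → 3-byte char #10 = EB 97 B4.
Leading byte 0xEB = 11101011 matches 1110xxxx → 3-byte sequence.
Byte 1: 0xEB = 11101011, payload 1011 (4 bits).
Byte 2: 0x97 = 10010111 (10xxxxxx ✓), payload 010111.
Byte 3: 0xB4 = 10110100 (10xxxxxx ✓), payload 110100.
Concatenate: 1011010111110100 = 0xB5F4 (16 bits → U+B5F4).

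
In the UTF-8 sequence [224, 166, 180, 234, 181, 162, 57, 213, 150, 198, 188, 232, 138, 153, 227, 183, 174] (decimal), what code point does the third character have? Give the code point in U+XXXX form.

Offset 0: leading byte 0xE0 = 11100000 → 3-byte char #1 = E0 A6 B4.
Offset 3: leading byte 0xEA = 11101010 → 3-byte char #2 = EA B5 A2.
Offset 6: leading byte 0x39 = 00111001 → 1-byte char #3 = 39.
Leading byte 0x39 = 00111001 matches 0xxxxxxx → 1-byte sequence.
Byte 1: 0x39 = 00111001, payload 0111001 (7 bits).
Concatenate: 0111001 = 0x39 (7 bits → U+0039).

U+0039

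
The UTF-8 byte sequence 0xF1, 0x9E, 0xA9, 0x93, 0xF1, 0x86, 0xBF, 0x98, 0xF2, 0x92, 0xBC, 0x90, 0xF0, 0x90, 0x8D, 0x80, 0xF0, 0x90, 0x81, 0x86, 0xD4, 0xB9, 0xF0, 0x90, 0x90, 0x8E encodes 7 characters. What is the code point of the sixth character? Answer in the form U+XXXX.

U+0539

Offset 0: leading byte 0xF1 = 11110001 → 4-byte char #1 = F1 9E A9 93.
Offset 4: leading byte 0xF1 = 11110001 → 4-byte char #2 = F1 86 BF 98.
Offset 8: leading byte 0xF2 = 11110010 → 4-byte char #3 = F2 92 BC 90.
Offset 12: leading byte 0xF0 = 11110000 → 4-byte char #4 = F0 90 8D 80.
Offset 16: leading byte 0xF0 = 11110000 → 4-byte char #5 = F0 90 81 86.
Offset 20: leading byte 0xD4 = 11010100 → 2-byte char #6 = D4 B9.
Leading byte 0xD4 = 11010100 matches 110xxxxx → 2-byte sequence.
Byte 1: 0xD4 = 11010100, payload 10100 (5 bits).
Byte 2: 0xB9 = 10111001 (10xxxxxx ✓), payload 111001.
Concatenate: 10100111001 = 0x539 (11 bits → U+0539).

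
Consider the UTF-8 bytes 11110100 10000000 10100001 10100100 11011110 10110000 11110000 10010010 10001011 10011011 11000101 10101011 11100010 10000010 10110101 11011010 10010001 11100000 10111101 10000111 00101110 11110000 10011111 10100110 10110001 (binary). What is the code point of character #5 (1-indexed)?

Offset 0: leading byte 0xF4 = 11110100 → 4-byte char #1 = F4 80 A1 A4.
Offset 4: leading byte 0xDE = 11011110 → 2-byte char #2 = DE B0.
Offset 6: leading byte 0xF0 = 11110000 → 4-byte char #3 = F0 92 8B 9B.
Offset 10: leading byte 0xC5 = 11000101 → 2-byte char #4 = C5 AB.
Offset 12: leading byte 0xE2 = 11100010 → 3-byte char #5 = E2 82 B5.
Leading byte 0xE2 = 11100010 matches 1110xxxx → 3-byte sequence.
Byte 1: 0xE2 = 11100010, payload 0010 (4 bits).
Byte 2: 0x82 = 10000010 (10xxxxxx ✓), payload 000010.
Byte 3: 0xB5 = 10110101 (10xxxxxx ✓), payload 110101.
Concatenate: 0010000010110101 = 0x20B5 (16 bits → U+20B5).

U+20B5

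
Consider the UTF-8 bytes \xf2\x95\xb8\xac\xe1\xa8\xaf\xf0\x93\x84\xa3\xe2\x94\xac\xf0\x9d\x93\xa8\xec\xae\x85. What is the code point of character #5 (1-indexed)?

U+1D4E8

Offset 0: leading byte 0xF2 = 11110010 → 4-byte char #1 = F2 95 B8 AC.
Offset 4: leading byte 0xE1 = 11100001 → 3-byte char #2 = E1 A8 AF.
Offset 7: leading byte 0xF0 = 11110000 → 4-byte char #3 = F0 93 84 A3.
Offset 11: leading byte 0xE2 = 11100010 → 3-byte char #4 = E2 94 AC.
Offset 14: leading byte 0xF0 = 11110000 → 4-byte char #5 = F0 9D 93 A8.
Leading byte 0xF0 = 11110000 matches 11110xxx → 4-byte sequence.
Byte 1: 0xF0 = 11110000, payload 000 (3 bits).
Byte 2: 0x9D = 10011101 (10xxxxxx ✓), payload 011101.
Byte 3: 0x93 = 10010011 (10xxxxxx ✓), payload 010011.
Byte 4: 0xA8 = 10101000 (10xxxxxx ✓), payload 101000.
Concatenate: 000011101010011101000 = 0x1D4E8 (21 bits → U+1D4E8).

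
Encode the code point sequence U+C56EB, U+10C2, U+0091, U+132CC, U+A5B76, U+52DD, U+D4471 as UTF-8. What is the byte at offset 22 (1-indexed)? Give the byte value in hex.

1-indexed offset 22 is 0-indexed offset 21.
U+C56EB → 4-byte form F3 85 9B AB at offsets 0–3.
U+10C2 → 3-byte form E1 83 82 at offsets 4–6.
U+0091 → 2-byte form C2 91 at offsets 7–8.
U+132CC → 4-byte form F0 93 8B 8C at offsets 9–12.
U+A5B76 → 4-byte form F2 A5 AD B6 at offsets 13–16.
U+52DD → 3-byte form E5 8B 9D at offsets 17–19.
U+D4471 → 4-byte form F3 94 91 B1 at offsets 20–23.
Offset 21 falls in char 7's range; it's byte 2 of F3 94 91 B1 = 0x94.

0x94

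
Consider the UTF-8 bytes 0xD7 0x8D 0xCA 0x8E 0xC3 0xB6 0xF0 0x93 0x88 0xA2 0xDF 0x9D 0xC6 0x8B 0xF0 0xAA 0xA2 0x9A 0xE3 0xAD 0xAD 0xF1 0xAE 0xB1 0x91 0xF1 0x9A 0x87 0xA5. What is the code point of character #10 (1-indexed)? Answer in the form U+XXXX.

Offset 0: leading byte 0xD7 = 11010111 → 2-byte char #1 = D7 8D.
Offset 2: leading byte 0xCA = 11001010 → 2-byte char #2 = CA 8E.
Offset 4: leading byte 0xC3 = 11000011 → 2-byte char #3 = C3 B6.
Offset 6: leading byte 0xF0 = 11110000 → 4-byte char #4 = F0 93 88 A2.
Offset 10: leading byte 0xDF = 11011111 → 2-byte char #5 = DF 9D.
Offset 12: leading byte 0xC6 = 11000110 → 2-byte char #6 = C6 8B.
Offset 14: leading byte 0xF0 = 11110000 → 4-byte char #7 = F0 AA A2 9A.
Offset 18: leading byte 0xE3 = 11100011 → 3-byte char #8 = E3 AD AD.
Offset 21: leading byte 0xF1 = 11110001 → 4-byte char #9 = F1 AE B1 91.
Offset 25: leading byte 0xF1 = 11110001 → 4-byte char #10 = F1 9A 87 A5.
Leading byte 0xF1 = 11110001 matches 11110xxx → 4-byte sequence.
Byte 1: 0xF1 = 11110001, payload 001 (3 bits).
Byte 2: 0x9A = 10011010 (10xxxxxx ✓), payload 011010.
Byte 3: 0x87 = 10000111 (10xxxxxx ✓), payload 000111.
Byte 4: 0xA5 = 10100101 (10xxxxxx ✓), payload 100101.
Concatenate: 001011010000111100101 = 0x5A1E5 (21 bits → U+5A1E5).

U+5A1E5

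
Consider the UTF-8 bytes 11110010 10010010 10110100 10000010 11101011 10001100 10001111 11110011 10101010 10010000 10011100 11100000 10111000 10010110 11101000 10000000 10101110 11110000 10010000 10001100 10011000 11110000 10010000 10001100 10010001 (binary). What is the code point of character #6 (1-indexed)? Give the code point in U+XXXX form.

U+10318

Offset 0: leading byte 0xF2 = 11110010 → 4-byte char #1 = F2 92 B4 82.
Offset 4: leading byte 0xEB = 11101011 → 3-byte char #2 = EB 8C 8F.
Offset 7: leading byte 0xF3 = 11110011 → 4-byte char #3 = F3 AA 90 9C.
Offset 11: leading byte 0xE0 = 11100000 → 3-byte char #4 = E0 B8 96.
Offset 14: leading byte 0xE8 = 11101000 → 3-byte char #5 = E8 80 AE.
Offset 17: leading byte 0xF0 = 11110000 → 4-byte char #6 = F0 90 8C 98.
Leading byte 0xF0 = 11110000 matches 11110xxx → 4-byte sequence.
Byte 1: 0xF0 = 11110000, payload 000 (3 bits).
Byte 2: 0x90 = 10010000 (10xxxxxx ✓), payload 010000.
Byte 3: 0x8C = 10001100 (10xxxxxx ✓), payload 001100.
Byte 4: 0x98 = 10011000 (10xxxxxx ✓), payload 011000.
Concatenate: 000010000001100011000 = 0x10318 (21 bits → U+10318).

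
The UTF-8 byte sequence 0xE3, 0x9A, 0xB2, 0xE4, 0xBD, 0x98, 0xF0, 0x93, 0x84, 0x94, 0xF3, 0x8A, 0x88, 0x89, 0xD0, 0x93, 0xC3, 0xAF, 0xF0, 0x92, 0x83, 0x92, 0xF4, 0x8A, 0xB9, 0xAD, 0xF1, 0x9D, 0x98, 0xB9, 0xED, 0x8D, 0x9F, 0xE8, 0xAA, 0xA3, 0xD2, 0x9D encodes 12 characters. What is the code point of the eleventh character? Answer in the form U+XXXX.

Offset 0: leading byte 0xE3 = 11100011 → 3-byte char #1 = E3 9A B2.
Offset 3: leading byte 0xE4 = 11100100 → 3-byte char #2 = E4 BD 98.
Offset 6: leading byte 0xF0 = 11110000 → 4-byte char #3 = F0 93 84 94.
Offset 10: leading byte 0xF3 = 11110011 → 4-byte char #4 = F3 8A 88 89.
Offset 14: leading byte 0xD0 = 11010000 → 2-byte char #5 = D0 93.
Offset 16: leading byte 0xC3 = 11000011 → 2-byte char #6 = C3 AF.
Offset 18: leading byte 0xF0 = 11110000 → 4-byte char #7 = F0 92 83 92.
Offset 22: leading byte 0xF4 = 11110100 → 4-byte char #8 = F4 8A B9 AD.
Offset 26: leading byte 0xF1 = 11110001 → 4-byte char #9 = F1 9D 98 B9.
Offset 30: leading byte 0xED = 11101101 → 3-byte char #10 = ED 8D 9F.
Offset 33: leading byte 0xE8 = 11101000 → 3-byte char #11 = E8 AA A3.
Leading byte 0xE8 = 11101000 matches 1110xxxx → 3-byte sequence.
Byte 1: 0xE8 = 11101000, payload 1000 (4 bits).
Byte 2: 0xAA = 10101010 (10xxxxxx ✓), payload 101010.
Byte 3: 0xA3 = 10100011 (10xxxxxx ✓), payload 100011.
Concatenate: 1000101010100011 = 0x8AA3 (16 bits → U+8AA3).

U+8AA3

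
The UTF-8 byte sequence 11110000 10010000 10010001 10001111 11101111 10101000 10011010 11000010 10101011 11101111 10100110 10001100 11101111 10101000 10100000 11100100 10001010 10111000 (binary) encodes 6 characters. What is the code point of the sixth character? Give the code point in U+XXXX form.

Offset 0: leading byte 0xF0 = 11110000 → 4-byte char #1 = F0 90 91 8F.
Offset 4: leading byte 0xEF = 11101111 → 3-byte char #2 = EF A8 9A.
Offset 7: leading byte 0xC2 = 11000010 → 2-byte char #3 = C2 AB.
Offset 9: leading byte 0xEF = 11101111 → 3-byte char #4 = EF A6 8C.
Offset 12: leading byte 0xEF = 11101111 → 3-byte char #5 = EF A8 A0.
Offset 15: leading byte 0xE4 = 11100100 → 3-byte char #6 = E4 8A B8.
Leading byte 0xE4 = 11100100 matches 1110xxxx → 3-byte sequence.
Byte 1: 0xE4 = 11100100, payload 0100 (4 bits).
Byte 2: 0x8A = 10001010 (10xxxxxx ✓), payload 001010.
Byte 3: 0xB8 = 10111000 (10xxxxxx ✓), payload 111000.
Concatenate: 0100001010111000 = 0x42B8 (16 bits → U+42B8).

U+42B8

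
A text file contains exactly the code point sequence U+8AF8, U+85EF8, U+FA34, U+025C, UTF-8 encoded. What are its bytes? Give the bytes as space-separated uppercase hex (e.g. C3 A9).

U+8AF8: 3-byte form → E8 AB B8.
U+85EF8: 4-byte form → F2 85 BB B8.
U+FA34: 3-byte form → EF A8 B4.
U+025C: 2-byte form → C9 9C.
Concatenated (12 bytes): E8 AB B8 F2 85 BB B8 EF A8 B4 C9 9C.

E8 AB B8 F2 85 BB B8 EF A8 B4 C9 9C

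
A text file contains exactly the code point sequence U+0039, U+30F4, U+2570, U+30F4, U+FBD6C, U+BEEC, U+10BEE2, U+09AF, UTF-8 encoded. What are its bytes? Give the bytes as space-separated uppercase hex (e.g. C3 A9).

U+0039: 1-byte form → 39.
U+30F4: 3-byte form → E3 83 B4.
U+2570: 3-byte form → E2 95 B0.
U+30F4: 3-byte form → E3 83 B4.
U+FBD6C: 4-byte form → F3 BB B5 AC.
U+BEEC: 3-byte form → EB BB AC.
U+10BEE2: 4-byte form → F4 8B BB A2.
U+09AF: 3-byte form → E0 A6 AF.
Concatenated (24 bytes): 39 E3 83 B4 E2 95 B0 E3 83 B4 F3 BB B5 AC EB BB AC F4 8B BB A2 E0 A6 AF.

39 E3 83 B4 E2 95 B0 E3 83 B4 F3 BB B5 AC EB BB AC F4 8B BB A2 E0 A6 AF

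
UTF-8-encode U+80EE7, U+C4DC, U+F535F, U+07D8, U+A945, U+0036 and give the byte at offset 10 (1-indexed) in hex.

1-indexed offset 10 is 0-indexed offset 9.
U+80EE7 → 4-byte form F2 80 BB A7 at offsets 0–3.
U+C4DC → 3-byte form EC 93 9C at offsets 4–6.
U+F535F → 4-byte form F3 B5 8D 9F at offsets 7–10.
Offset 9 falls in char 3's range; it's byte 3 of F3 B5 8D 9F = 0x8D.

0x8D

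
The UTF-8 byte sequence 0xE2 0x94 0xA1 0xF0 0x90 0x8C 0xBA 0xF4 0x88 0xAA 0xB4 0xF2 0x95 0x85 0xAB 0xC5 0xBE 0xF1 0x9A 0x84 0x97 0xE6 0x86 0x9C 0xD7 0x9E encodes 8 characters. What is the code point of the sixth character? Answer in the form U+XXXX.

Offset 0: leading byte 0xE2 = 11100010 → 3-byte char #1 = E2 94 A1.
Offset 3: leading byte 0xF0 = 11110000 → 4-byte char #2 = F0 90 8C BA.
Offset 7: leading byte 0xF4 = 11110100 → 4-byte char #3 = F4 88 AA B4.
Offset 11: leading byte 0xF2 = 11110010 → 4-byte char #4 = F2 95 85 AB.
Offset 15: leading byte 0xC5 = 11000101 → 2-byte char #5 = C5 BE.
Offset 17: leading byte 0xF1 = 11110001 → 4-byte char #6 = F1 9A 84 97.
Leading byte 0xF1 = 11110001 matches 11110xxx → 4-byte sequence.
Byte 1: 0xF1 = 11110001, payload 001 (3 bits).
Byte 2: 0x9A = 10011010 (10xxxxxx ✓), payload 011010.
Byte 3: 0x84 = 10000100 (10xxxxxx ✓), payload 000100.
Byte 4: 0x97 = 10010111 (10xxxxxx ✓), payload 010111.
Concatenate: 001011010000100010111 = 0x5A117 (21 bits → U+5A117).

U+5A117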